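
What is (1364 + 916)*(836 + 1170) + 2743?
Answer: 4576423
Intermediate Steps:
(1364 + 916)*(836 + 1170) + 2743 = 2280*2006 + 2743 = 4573680 + 2743 = 4576423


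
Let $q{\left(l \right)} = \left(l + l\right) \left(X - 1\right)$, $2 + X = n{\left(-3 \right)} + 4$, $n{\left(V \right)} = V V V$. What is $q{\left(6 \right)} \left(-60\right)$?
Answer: $18720$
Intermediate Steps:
$n{\left(V \right)} = V^{3}$ ($n{\left(V \right)} = V^{2} V = V^{3}$)
$X = -25$ ($X = -2 + \left(\left(-3\right)^{3} + 4\right) = -2 + \left(-27 + 4\right) = -2 - 23 = -25$)
$q{\left(l \right)} = - 52 l$ ($q{\left(l \right)} = \left(l + l\right) \left(-25 - 1\right) = 2 l \left(-26\right) = - 52 l$)
$q{\left(6 \right)} \left(-60\right) = \left(-52\right) 6 \left(-60\right) = \left(-312\right) \left(-60\right) = 18720$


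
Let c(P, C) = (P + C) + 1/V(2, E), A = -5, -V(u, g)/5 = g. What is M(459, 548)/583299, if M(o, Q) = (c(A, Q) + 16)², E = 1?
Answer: 7806436/14582475 ≈ 0.53533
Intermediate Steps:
V(u, g) = -5*g
c(P, C) = -⅕ + C + P (c(P, C) = (P + C) + 1/(-5*1) = (C + P) + 1/(-5) = (C + P) - ⅕ = -⅕ + C + P)
M(o, Q) = (54/5 + Q)² (M(o, Q) = ((-⅕ + Q - 5) + 16)² = ((-26/5 + Q) + 16)² = (54/5 + Q)²)
M(459, 548)/583299 = ((54 + 5*548)²/25)/583299 = ((54 + 2740)²/25)*(1/583299) = ((1/25)*2794²)*(1/583299) = ((1/25)*7806436)*(1/583299) = (7806436/25)*(1/583299) = 7806436/14582475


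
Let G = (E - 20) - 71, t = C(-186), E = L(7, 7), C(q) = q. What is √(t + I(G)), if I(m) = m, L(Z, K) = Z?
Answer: 3*I*√30 ≈ 16.432*I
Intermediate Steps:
E = 7
t = -186
G = -84 (G = (7 - 20) - 71 = -13 - 71 = -84)
√(t + I(G)) = √(-186 - 84) = √(-270) = 3*I*√30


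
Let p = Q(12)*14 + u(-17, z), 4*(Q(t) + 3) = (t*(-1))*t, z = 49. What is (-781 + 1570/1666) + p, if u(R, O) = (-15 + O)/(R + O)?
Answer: -17659535/13328 ≈ -1325.0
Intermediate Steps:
Q(t) = -3 - t²/4 (Q(t) = -3 + ((t*(-1))*t)/4 = -3 + ((-t)*t)/4 = -3 + (-t²)/4 = -3 - t²/4)
u(R, O) = (-15 + O)/(O + R)
p = -8719/16 (p = (-3 - ¼*12²)*14 + (-15 + 49)/(49 - 17) = (-3 - ¼*144)*14 + 34/32 = (-3 - 36)*14 + (1/32)*34 = -39*14 + 17/16 = -546 + 17/16 = -8719/16 ≈ -544.94)
(-781 + 1570/1666) + p = (-781 + 1570/1666) - 8719/16 = (-781 + 1570*(1/1666)) - 8719/16 = (-781 + 785/833) - 8719/16 = -649788/833 - 8719/16 = -17659535/13328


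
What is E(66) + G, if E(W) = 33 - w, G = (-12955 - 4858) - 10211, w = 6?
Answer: -27997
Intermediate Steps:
G = -28024 (G = -17813 - 10211 = -28024)
E(W) = 27 (E(W) = 33 - 1*6 = 33 - 6 = 27)
E(66) + G = 27 - 28024 = -27997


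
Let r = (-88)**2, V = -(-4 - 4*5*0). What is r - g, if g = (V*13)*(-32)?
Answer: 9408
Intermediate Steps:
V = 4 (V = -(-4 - 20*0) = -(-4 + 0) = -1*(-4) = 4)
r = 7744
g = -1664 (g = (4*13)*(-32) = 52*(-32) = -1664)
r - g = 7744 - 1*(-1664) = 7744 + 1664 = 9408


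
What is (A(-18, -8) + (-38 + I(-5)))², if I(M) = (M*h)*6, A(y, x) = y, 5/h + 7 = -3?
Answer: 1681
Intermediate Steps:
h = -½ (h = 5/(-7 - 3) = 5/(-10) = 5*(-⅒) = -½ ≈ -0.50000)
I(M) = -3*M (I(M) = (M*(-½))*6 = -M/2*6 = -3*M)
(A(-18, -8) + (-38 + I(-5)))² = (-18 + (-38 - 3*(-5)))² = (-18 + (-38 + 15))² = (-18 - 23)² = (-41)² = 1681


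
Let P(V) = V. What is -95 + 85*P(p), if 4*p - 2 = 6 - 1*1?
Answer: 215/4 ≈ 53.750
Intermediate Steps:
p = 7/4 (p = ½ + (6 - 1*1)/4 = ½ + (6 - 1)/4 = ½ + (¼)*5 = ½ + 5/4 = 7/4 ≈ 1.7500)
-95 + 85*P(p) = -95 + 85*(7/4) = -95 + 595/4 = 215/4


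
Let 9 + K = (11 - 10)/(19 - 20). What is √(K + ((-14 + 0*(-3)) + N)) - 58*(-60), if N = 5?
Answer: 3480 + I*√19 ≈ 3480.0 + 4.3589*I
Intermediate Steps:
K = -10 (K = -9 + (11 - 10)/(19 - 20) = -9 + 1/(-1) = -9 + 1*(-1) = -9 - 1 = -10)
√(K + ((-14 + 0*(-3)) + N)) - 58*(-60) = √(-10 + ((-14 + 0*(-3)) + 5)) - 58*(-60) = √(-10 + ((-14 + 0) + 5)) + 3480 = √(-10 + (-14 + 5)) + 3480 = √(-10 - 9) + 3480 = √(-19) + 3480 = I*√19 + 3480 = 3480 + I*√19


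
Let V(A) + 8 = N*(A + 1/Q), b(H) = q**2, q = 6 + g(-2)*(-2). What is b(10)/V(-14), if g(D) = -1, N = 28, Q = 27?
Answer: -432/2693 ≈ -0.16042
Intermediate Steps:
q = 8 (q = 6 - 1*(-2) = 6 + 2 = 8)
b(H) = 64 (b(H) = 8**2 = 64)
V(A) = -188/27 + 28*A (V(A) = -8 + 28*(A + 1/27) = -8 + 28*(1/27 + A) = -8 + (28/27 + 28*A) = -188/27 + 28*A)
b(10)/V(-14) = 64/(-188/27 + 28*(-14)) = 64/(-188/27 - 392) = 64/(-10772/27) = 64*(-27/10772) = -432/2693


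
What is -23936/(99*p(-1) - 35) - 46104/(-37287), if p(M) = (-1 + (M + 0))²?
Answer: -291952696/4486869 ≈ -65.068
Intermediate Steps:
p(M) = (-1 + M)²
-23936/(99*p(-1) - 35) - 46104/(-37287) = -23936/(99*(-1 - 1)² - 35) - 46104/(-37287) = -23936/(99*(-2)² - 35) - 46104*(-1/37287) = -23936/(99*4 - 35) + 15368/12429 = -23936/(396 - 35) + 15368/12429 = -23936/361 + 15368/12429 = -291952696/4486869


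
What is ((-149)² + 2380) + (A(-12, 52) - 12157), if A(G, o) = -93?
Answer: 12331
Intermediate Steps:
((-149)² + 2380) + (A(-12, 52) - 12157) = ((-149)² + 2380) + (-93 - 12157) = (22201 + 2380) - 12250 = 24581 - 12250 = 12331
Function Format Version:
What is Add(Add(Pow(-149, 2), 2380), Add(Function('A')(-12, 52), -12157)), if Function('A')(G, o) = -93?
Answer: 12331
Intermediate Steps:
Add(Add(Pow(-149, 2), 2380), Add(Function('A')(-12, 52), -12157)) = Add(Add(Pow(-149, 2), 2380), Add(-93, -12157)) = Add(Add(22201, 2380), -12250) = Add(24581, -12250) = 12331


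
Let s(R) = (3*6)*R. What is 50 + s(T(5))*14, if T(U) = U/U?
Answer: 302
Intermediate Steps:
T(U) = 1
s(R) = 18*R
50 + s(T(5))*14 = 50 + (18*1)*14 = 50 + 18*14 = 50 + 252 = 302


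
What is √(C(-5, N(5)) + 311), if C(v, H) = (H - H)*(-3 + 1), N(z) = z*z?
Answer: √311 ≈ 17.635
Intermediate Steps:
N(z) = z²
C(v, H) = 0 (C(v, H) = 0*(-2) = 0)
√(C(-5, N(5)) + 311) = √(0 + 311) = √311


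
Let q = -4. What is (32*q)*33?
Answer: -4224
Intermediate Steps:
(32*q)*33 = (32*(-4))*33 = -128*33 = -4224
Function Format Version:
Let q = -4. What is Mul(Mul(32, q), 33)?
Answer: -4224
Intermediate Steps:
Mul(Mul(32, q), 33) = Mul(Mul(32, -4), 33) = Mul(-128, 33) = -4224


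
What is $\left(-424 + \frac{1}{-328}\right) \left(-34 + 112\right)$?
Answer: $- \frac{5423847}{164} \approx -33072.0$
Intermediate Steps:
$\left(-424 + \frac{1}{-328}\right) \left(-34 + 112\right) = \left(-424 - \frac{1}{328}\right) 78 = \left(- \frac{139073}{328}\right) 78 = - \frac{5423847}{164}$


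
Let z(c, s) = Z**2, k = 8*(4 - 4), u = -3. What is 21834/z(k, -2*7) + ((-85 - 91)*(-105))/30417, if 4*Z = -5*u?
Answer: 393709424/253475 ≈ 1553.2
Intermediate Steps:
k = 0 (k = 8*0 = 0)
Z = 15/4 (Z = (-5*(-3))/4 = (1/4)*15 = 15/4 ≈ 3.7500)
z(c, s) = 225/16 (z(c, s) = (15/4)**2 = 225/16)
21834/z(k, -2*7) + ((-85 - 91)*(-105))/30417 = 21834/(225/16) + ((-85 - 91)*(-105))/30417 = 21834*(16/225) - 176*(-105)*(1/30417) = 38816/25 + 18480*(1/30417) = 38816/25 + 6160/10139 = 393709424/253475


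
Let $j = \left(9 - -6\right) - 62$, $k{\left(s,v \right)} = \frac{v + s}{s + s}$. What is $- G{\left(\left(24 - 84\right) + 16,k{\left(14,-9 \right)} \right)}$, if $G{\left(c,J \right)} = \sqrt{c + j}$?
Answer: $- i \sqrt{91} \approx - 9.5394 i$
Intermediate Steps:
$k{\left(s,v \right)} = \frac{s + v}{2 s}$
$j = -47$ ($j = \left(9 + 6\right) - 62 = 15 - 62 = -47$)
$G{\left(c,J \right)} = \sqrt{-47 + c}$ ($G{\left(c,J \right)} = \sqrt{c - 47} = \sqrt{-47 + c}$)
$- G{\left(\left(24 - 84\right) + 16,k{\left(14,-9 \right)} \right)} = - \sqrt{-47 + \left(\left(24 - 84\right) + 16\right)} = - \sqrt{-47 + \left(-60 + 16\right)} = - \sqrt{-47 - 44} = - \sqrt{-91} = - i \sqrt{91}$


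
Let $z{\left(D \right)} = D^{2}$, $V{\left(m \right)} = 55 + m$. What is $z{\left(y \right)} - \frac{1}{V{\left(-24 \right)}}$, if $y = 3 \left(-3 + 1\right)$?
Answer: $\frac{1115}{31} \approx 35.968$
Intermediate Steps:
$y = -6$ ($y = 3 \left(-2\right) = -6$)
$z{\left(y \right)} - \frac{1}{V{\left(-24 \right)}} = \left(-6\right)^{2} - \frac{1}{55 - 24} = 36 - \frac{1}{31} = \frac{1115}{31}$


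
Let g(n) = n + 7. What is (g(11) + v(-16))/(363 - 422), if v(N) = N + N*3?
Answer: 46/59 ≈ 0.77966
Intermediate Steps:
v(N) = 4*N (v(N) = N + 3*N = 4*N)
g(n) = 7 + n
(g(11) + v(-16))/(363 - 422) = ((7 + 11) + 4*(-16))/(363 - 422) = (18 - 64)/(-59) = -46*(-1/59) = 46/59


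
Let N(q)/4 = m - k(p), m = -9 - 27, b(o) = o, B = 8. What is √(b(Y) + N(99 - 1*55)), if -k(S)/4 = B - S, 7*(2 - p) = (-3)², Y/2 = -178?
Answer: 2*I*√4697/7 ≈ 19.581*I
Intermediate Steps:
Y = -356 (Y = 2*(-178) = -356)
p = 5/7 (p = 2 - ⅐*(-3)² = 2 - ⅐*9 = 2 - 9/7 = 5/7 ≈ 0.71429)
k(S) = -32 + 4*S (k(S) = -4*(8 - S) = -32 + 4*S)
m = -36
N(q) = -192/7 (N(q) = 4*(-36 - (-32 + 4*(5/7))) = 4*(-36 - (-32 + 20/7)) = 4*(-36 - 1*(-204/7)) = 4*(-36 + 204/7) = 4*(-48/7) = -192/7)
√(b(Y) + N(99 - 1*55)) = √(-356 - 192/7) = √(-2684/7) = 2*I*√4697/7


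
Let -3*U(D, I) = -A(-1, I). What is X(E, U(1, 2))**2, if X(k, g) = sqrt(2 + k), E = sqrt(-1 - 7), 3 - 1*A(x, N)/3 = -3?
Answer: 2 + 2*I*sqrt(2) ≈ 2.0 + 2.8284*I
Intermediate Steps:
A(x, N) = 18 (A(x, N) = 9 - 3*(-3) = 9 + 9 = 18)
E = 2*I*sqrt(2) (E = sqrt(-8) = 2*I*sqrt(2) ≈ 2.8284*I)
U(D, I) = 6 (U(D, I) = -(-1)*18/3 = -1/3*(-18) = 6)
X(E, U(1, 2))**2 = (sqrt(2 + 2*I*sqrt(2)))**2 = 2 + 2*I*sqrt(2)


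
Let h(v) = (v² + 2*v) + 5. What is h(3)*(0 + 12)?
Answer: 240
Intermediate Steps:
h(v) = 5 + v² + 2*v
h(3)*(0 + 12) = (5 + 3² + 2*3)*(0 + 12) = (5 + 9 + 6)*12 = 20*12 = 240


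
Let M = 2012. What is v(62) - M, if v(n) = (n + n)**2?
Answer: 13364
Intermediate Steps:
v(n) = 4*n**2 (v(n) = (2*n)**2 = 4*n**2)
v(62) - M = 4*62**2 - 1*2012 = 4*3844 - 2012 = 15376 - 2012 = 13364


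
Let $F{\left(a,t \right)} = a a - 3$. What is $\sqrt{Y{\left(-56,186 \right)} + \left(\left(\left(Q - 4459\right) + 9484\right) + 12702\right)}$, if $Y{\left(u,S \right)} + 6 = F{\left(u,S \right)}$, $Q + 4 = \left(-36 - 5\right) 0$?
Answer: $5 \sqrt{834} \approx 144.4$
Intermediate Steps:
$F{\left(a,t \right)} = -3 + a^{2}$ ($F{\left(a,t \right)} = a^{2} - 3 = -3 + a^{2}$)
$Q = -4$ ($Q = -4 + \left(-36 - 5\right) 0 = -4 - 0 = -4 + 0 = -4$)
$Y{\left(u,S \right)} = -9 + u^{2}$ ($Y{\left(u,S \right)} = -6 + \left(-3 + u^{2}\right) = -9 + u^{2}$)
$\sqrt{Y{\left(-56,186 \right)} + \left(\left(\left(Q - 4459\right) + 9484\right) + 12702\right)} = \sqrt{\left(-9 + \left(-56\right)^{2}\right) + \left(\left(\left(-4 - 4459\right) + 9484\right) + 12702\right)} = \sqrt{\left(-9 + 3136\right) + \left(\left(-4463 + 9484\right) + 12702\right)} = \sqrt{3127 + \left(5021 + 12702\right)} = \sqrt{3127 + 17723} = \sqrt{20850} = 5 \sqrt{834}$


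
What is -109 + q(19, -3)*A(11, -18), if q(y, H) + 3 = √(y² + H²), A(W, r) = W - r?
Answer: -196 + 29*√370 ≈ 361.83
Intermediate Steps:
q(y, H) = -3 + √(H² + y²) (q(y, H) = -3 + √(y² + H²) = -3 + √(H² + y²))
-109 + q(19, -3)*A(11, -18) = -109 + (-3 + √((-3)² + 19²))*(11 - 1*(-18)) = -109 + (-3 + √(9 + 361))*(11 + 18) = -109 + (-3 + √370)*29 = -109 + (-87 + 29*√370) = -196 + 29*√370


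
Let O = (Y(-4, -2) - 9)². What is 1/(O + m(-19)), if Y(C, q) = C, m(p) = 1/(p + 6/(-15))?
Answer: 97/16388 ≈ 0.0059190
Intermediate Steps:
m(p) = 1/(-⅖ + p) (m(p) = 1/(p + 6*(-1/15)) = 1/(p - ⅖) = 1/(-⅖ + p))
O = 169 (O = (-4 - 9)² = (-13)² = 169)
1/(O + m(-19)) = 1/(169 + 5/(-2 + 5*(-19))) = 1/(169 + 5/(-2 - 95)) = 1/(169 + 5/(-97)) = 1/(169 + 5*(-1/97)) = 1/(169 - 5/97) = 1/(16388/97) = 97/16388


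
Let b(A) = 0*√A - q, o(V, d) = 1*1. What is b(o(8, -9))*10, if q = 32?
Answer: -320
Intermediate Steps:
o(V, d) = 1
b(A) = -32 (b(A) = 0*√A - 1*32 = 0 - 32 = -32)
b(o(8, -9))*10 = -32*10 = -320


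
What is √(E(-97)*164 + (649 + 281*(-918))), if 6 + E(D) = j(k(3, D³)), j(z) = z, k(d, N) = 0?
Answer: I*√258293 ≈ 508.23*I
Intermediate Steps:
E(D) = -6 (E(D) = -6 + 0 = -6)
√(E(-97)*164 + (649 + 281*(-918))) = √(-6*164 + (649 + 281*(-918))) = √(-984 + (649 - 257958)) = √(-984 - 257309) = √(-258293) = I*√258293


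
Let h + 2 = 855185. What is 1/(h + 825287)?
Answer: 1/1680470 ≈ 5.9507e-7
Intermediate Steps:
h = 855183 (h = -2 + 855185 = 855183)
1/(h + 825287) = 1/(855183 + 825287) = 1/1680470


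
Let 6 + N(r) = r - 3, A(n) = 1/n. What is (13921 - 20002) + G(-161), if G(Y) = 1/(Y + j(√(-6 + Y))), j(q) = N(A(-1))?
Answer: -1039852/171 ≈ -6081.0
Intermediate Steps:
N(r) = -9 + r (N(r) = -6 + (r - 3) = -6 + (-3 + r) = -9 + r)
j(q) = -10 (j(q) = -9 + 1/(-1) = -9 - 1 = -10)
G(Y) = 1/(-10 + Y) (G(Y) = 1/(Y - 10) = 1/(-10 + Y))
(13921 - 20002) + G(-161) = (13921 - 20002) + 1/(-10 - 161) = -6081 + 1/(-171) = -6081 - 1/171 = -1039852/171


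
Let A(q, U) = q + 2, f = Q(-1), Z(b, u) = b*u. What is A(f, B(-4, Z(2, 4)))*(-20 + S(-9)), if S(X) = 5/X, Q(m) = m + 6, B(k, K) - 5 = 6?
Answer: -1295/9 ≈ -143.89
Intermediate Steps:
B(k, K) = 11 (B(k, K) = 5 + 6 = 11)
Q(m) = 6 + m
f = 5 (f = 6 - 1 = 5)
A(q, U) = 2 + q
A(f, B(-4, Z(2, 4)))*(-20 + S(-9)) = (2 + 5)*(-20 + 5/(-9)) = 7*(-20 + 5*(-1/9)) = 7*(-20 - 5/9) = 7*(-185/9) = -1295/9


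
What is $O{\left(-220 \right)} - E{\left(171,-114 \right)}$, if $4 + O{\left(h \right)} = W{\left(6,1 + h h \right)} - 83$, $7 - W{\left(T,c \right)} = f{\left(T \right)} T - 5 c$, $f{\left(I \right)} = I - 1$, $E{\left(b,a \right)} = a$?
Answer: $242009$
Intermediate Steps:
$f{\left(I \right)} = -1 + I$ ($f{\left(I \right)} = I - 1 = -1 + I$)
$W{\left(T,c \right)} = 7 + 5 c - T \left(-1 + T\right)$ ($W{\left(T,c \right)} = 7 - \left(\left(-1 + T\right) T - 5 c\right) = 7 - \left(T \left(-1 + T\right) - 5 c\right) = 7 - \left(- 5 c + T \left(-1 + T\right)\right) = 7 + 5 c - T \left(-1 + T\right)$)
$O{\left(h \right)} = -105 + 5 h^{2}$ ($O{\left(h \right)} = -4 - \left(76 - 5 \left(1 + h h\right) + 6 \left(-1 + 6\right)\right) = -4 + \left(\left(7 + 5 \left(1 + h^{2}\right) - 6 \cdot 5\right) - 83\right) = -4 + \left(\left(7 + \left(5 + 5 h^{2}\right) - 30\right) - 83\right) = -4 + \left(\left(-18 + 5 h^{2}\right) - 83\right) = -4 + \left(-101 + 5 h^{2}\right) = -105 + 5 h^{2}$)
$O{\left(-220 \right)} - E{\left(171,-114 \right)} = \left(-105 + 5 \left(-220\right)^{2}\right) - -114 = \left(-105 + 5 \cdot 48400\right) + 114 = \left(-105 + 242000\right) + 114 = 241895 + 114 = 242009$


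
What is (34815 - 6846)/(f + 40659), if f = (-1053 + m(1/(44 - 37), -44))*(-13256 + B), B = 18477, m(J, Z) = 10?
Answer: -27969/5404844 ≈ -0.0051748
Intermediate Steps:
f = -5445503 (f = (-1053 + 10)*(-13256 + 18477) = -1043*5221 = -5445503)
(34815 - 6846)/(f + 40659) = (34815 - 6846)/(-5445503 + 40659) = 27969/(-5404844) = 27969*(-1/5404844) = -27969/5404844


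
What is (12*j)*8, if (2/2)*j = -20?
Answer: -1920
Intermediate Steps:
j = -20
(12*j)*8 = (12*(-20))*8 = -240*8 = -1920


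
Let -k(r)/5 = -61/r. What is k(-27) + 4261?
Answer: 114742/27 ≈ 4249.7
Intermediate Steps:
k(r) = 305/r (k(r) = -(-305)/r = 305/r)
k(-27) + 4261 = 305/(-27) + 4261 = 305*(-1/27) + 4261 = -305/27 + 4261 = 114742/27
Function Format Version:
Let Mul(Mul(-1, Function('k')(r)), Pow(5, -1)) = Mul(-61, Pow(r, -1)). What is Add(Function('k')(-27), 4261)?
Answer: Rational(114742, 27) ≈ 4249.7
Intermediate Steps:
Function('k')(r) = Mul(305, Pow(r, -1)) (Function('k')(r) = Mul(-5, Mul(-61, Pow(r, -1))) = Mul(305, Pow(r, -1)))
Add(Function('k')(-27), 4261) = Add(Mul(305, Pow(-27, -1)), 4261) = Add(Mul(305, Rational(-1, 27)), 4261) = Add(Rational(-305, 27), 4261) = Rational(114742, 27)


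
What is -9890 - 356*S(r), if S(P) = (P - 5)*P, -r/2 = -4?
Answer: -18434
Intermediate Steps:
r = 8 (r = -2*(-4) = 8)
S(P) = P*(-5 + P) (S(P) = (-5 + P)*P = P*(-5 + P))
-9890 - 356*S(r) = -9890 - 356*8*(-5 + 8) = -9890 - 356*8*3 = -9890 - 356*24 = -9890 - 1*8544 = -9890 - 8544 = -18434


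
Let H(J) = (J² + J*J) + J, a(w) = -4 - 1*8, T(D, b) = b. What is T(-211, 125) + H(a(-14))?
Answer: 401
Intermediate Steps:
a(w) = -12 (a(w) = -4 - 8 = -12)
H(J) = J + 2*J² (H(J) = (J² + J²) + J = 2*J² + J = J + 2*J²)
T(-211, 125) + H(a(-14)) = 125 - 12*(1 + 2*(-12)) = 125 - 12*(1 - 24) = 125 - 12*(-23) = 125 + 276 = 401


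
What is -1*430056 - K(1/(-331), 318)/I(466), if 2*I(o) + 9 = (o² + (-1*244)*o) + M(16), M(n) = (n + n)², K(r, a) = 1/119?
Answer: -5346272558090/12431573 ≈ -4.3006e+5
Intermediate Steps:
K(r, a) = 1/119
M(n) = 4*n² (M(n) = (2*n)² = 4*n²)
I(o) = 1015/2 + o²/2 - 122*o (I(o) = -9/2 + ((o² + (-1*244)*o) + 4*16²)/2 = -9/2 + ((o² - 244*o) + 4*256)/2 = -9/2 + ((o² - 244*o) + 1024)/2 = -9/2 + (1024 + o² - 244*o)/2 = -9/2 + (512 + o²/2 - 122*o) = 1015/2 + o²/2 - 122*o)
-1*430056 - K(1/(-331), 318)/I(466) = -1*430056 - 1/(119*(1015/2 + (½)*466² - 122*466)) = -430056 - 1/(119*(1015/2 + (½)*217156 - 56852)) = -430056 - 1/(119*(1015/2 + 108578 - 56852)) = -430056 - 1/(119*104467/2) = -430056 - 2/(119*104467) = -430056 - 1*2/12431573 = -430056 - 2/12431573 = -5346272558090/12431573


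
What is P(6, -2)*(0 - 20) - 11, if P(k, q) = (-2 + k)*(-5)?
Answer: 389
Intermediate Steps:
P(k, q) = 10 - 5*k
P(6, -2)*(0 - 20) - 11 = (10 - 5*6)*(0 - 20) - 11 = (10 - 30)*(-20) - 11 = -20*(-20) - 11 = 400 - 11 = 389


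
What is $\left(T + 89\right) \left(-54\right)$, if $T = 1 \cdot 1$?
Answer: $-4860$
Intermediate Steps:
$T = 1$
$\left(T + 89\right) \left(-54\right) = \left(1 + 89\right) \left(-54\right) = 90 \left(-54\right) = -4860$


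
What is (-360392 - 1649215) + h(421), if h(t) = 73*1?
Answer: -2009534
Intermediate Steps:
h(t) = 73
(-360392 - 1649215) + h(421) = (-360392 - 1649215) + 73 = -2009607 + 73 = -2009534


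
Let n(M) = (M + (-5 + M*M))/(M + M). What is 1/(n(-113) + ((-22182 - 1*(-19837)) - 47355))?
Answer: -226/11244851 ≈ -2.0098e-5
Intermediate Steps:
n(M) = (-5 + M + M**2)/(2*M) (n(M) = (M + (-5 + M**2))/((2*M)) = (-5 + M + M**2)*(1/(2*M)) = (-5 + M + M**2)/(2*M))
1/(n(-113) + ((-22182 - 1*(-19837)) - 47355)) = 1/((1/2)*(-5 - 113*(1 - 113))/(-113) + ((-22182 - 1*(-19837)) - 47355)) = 1/((1/2)*(-1/113)*(-5 - 113*(-112)) + ((-22182 + 19837) - 47355)) = 1/((1/2)*(-1/113)*(-5 + 12656) + (-2345 - 47355)) = 1/((1/2)*(-1/113)*12651 - 49700) = 1/(-12651/226 - 49700) = 1/(-11244851/226) = -226/11244851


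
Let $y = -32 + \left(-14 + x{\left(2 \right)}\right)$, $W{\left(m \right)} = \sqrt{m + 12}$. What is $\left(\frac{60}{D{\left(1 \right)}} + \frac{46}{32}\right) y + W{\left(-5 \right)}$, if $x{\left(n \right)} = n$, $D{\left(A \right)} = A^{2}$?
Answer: $- \frac{10813}{4} + \sqrt{7} \approx -2700.6$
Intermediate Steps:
$W{\left(m \right)} = \sqrt{12 + m}$
$y = -44$ ($y = -32 + \left(-14 + 2\right) = -32 - 12 = -44$)
$\left(\frac{60}{D{\left(1 \right)}} + \frac{46}{32}\right) y + W{\left(-5 \right)} = \left(\frac{60}{1^{2}} + \frac{46}{32}\right) \left(-44\right) + \sqrt{12 - 5} = \left(\frac{60}{1} + 46 \cdot \frac{1}{32}\right) \left(-44\right) + \sqrt{7} = \left(60 \cdot 1 + \frac{23}{16}\right) \left(-44\right) + \sqrt{7} = \left(60 + \frac{23}{16}\right) \left(-44\right) + \sqrt{7} = \frac{983}{16} \left(-44\right) + \sqrt{7} = - \frac{10813}{4} + \sqrt{7}$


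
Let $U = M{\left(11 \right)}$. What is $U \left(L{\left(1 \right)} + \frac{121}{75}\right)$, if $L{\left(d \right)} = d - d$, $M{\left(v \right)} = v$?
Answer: $\frac{1331}{75} \approx 17.747$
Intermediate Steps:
$U = 11$
$L{\left(d \right)} = 0$
$U \left(L{\left(1 \right)} + \frac{121}{75}\right) = 11 \left(0 + \frac{121}{75}\right) = 11 \cdot \frac{121}{75} = \frac{1331}{75}$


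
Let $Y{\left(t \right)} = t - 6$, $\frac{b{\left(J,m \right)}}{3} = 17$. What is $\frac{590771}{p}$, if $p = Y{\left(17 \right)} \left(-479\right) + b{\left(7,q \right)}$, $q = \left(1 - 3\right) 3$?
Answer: $- \frac{590771}{5218} \approx -113.22$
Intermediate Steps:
$q = -6$ ($q = \left(-2\right) 3 = -6$)
$b{\left(J,m \right)} = 51$ ($b{\left(J,m \right)} = 3 \cdot 17 = 51$)
$Y{\left(t \right)} = -6 + t$ ($Y{\left(t \right)} = t - 6 = -6 + t$)
$p = -5218$ ($p = \left(-6 + 17\right) \left(-479\right) + 51 = 11 \left(-479\right) + 51 = -5269 + 51 = -5218$)
$\frac{590771}{p} = \frac{590771}{-5218} = 590771 \left(- \frac{1}{5218}\right) = - \frac{590771}{5218}$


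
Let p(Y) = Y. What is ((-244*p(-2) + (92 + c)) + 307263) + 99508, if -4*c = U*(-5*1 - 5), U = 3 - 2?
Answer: 814707/2 ≈ 4.0735e+5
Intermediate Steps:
U = 1
c = 5/2 (c = -(-5*1 - 5)/4 = -(-5 - 5)/4 = -(-10)/4 = -¼*(-10) = 5/2 ≈ 2.5000)
((-244*p(-2) + (92 + c)) + 307263) + 99508 = ((-244*(-2) + (92 + 5/2)) + 307263) + 99508 = ((488 + 189/2) + 307263) + 99508 = (1165/2 + 307263) + 99508 = 615691/2 + 99508 = 814707/2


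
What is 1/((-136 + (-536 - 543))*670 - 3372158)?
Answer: -1/4186208 ≈ -2.3888e-7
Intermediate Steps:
1/((-136 + (-536 - 543))*670 - 3372158) = 1/((-136 - 1079)*670 - 3372158) = 1/(-1215*670 - 3372158) = 1/(-814050 - 3372158) = 1/(-4186208) = -1/4186208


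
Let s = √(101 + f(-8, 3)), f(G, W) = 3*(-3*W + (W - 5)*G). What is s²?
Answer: 122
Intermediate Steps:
f(G, W) = -9*W + 3*G*(-5 + W) (f(G, W) = 3*(-3*W + (-5 + W)*G) = 3*(-3*W + G*(-5 + W)) = -9*W + 3*G*(-5 + W))
s = √122 (s = √(101 + (-15*(-8) - 9*3 + 3*(-8)*3)) = √(101 + (120 - 27 - 72)) = √(101 + 21) = √122 ≈ 11.045)
s² = (√122)² = 122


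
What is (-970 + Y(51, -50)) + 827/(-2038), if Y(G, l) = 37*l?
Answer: -5747987/2038 ≈ -2820.4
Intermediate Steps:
(-970 + Y(51, -50)) + 827/(-2038) = (-970 + 37*(-50)) + 827/(-2038) = (-970 - 1850) + 827*(-1/2038) = -2820 - 827/2038 = -5747987/2038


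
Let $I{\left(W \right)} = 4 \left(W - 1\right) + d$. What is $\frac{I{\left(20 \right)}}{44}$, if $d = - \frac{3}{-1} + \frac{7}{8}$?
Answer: $\frac{639}{352} \approx 1.8153$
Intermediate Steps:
$d = \frac{31}{8}$ ($d = \left(-3\right) \left(-1\right) + 7 \cdot \frac{1}{8} = 3 + \frac{7}{8} = \frac{31}{8} \approx 3.875$)
$I{\left(W \right)} = - \frac{1}{8} + 4 W$ ($I{\left(W \right)} = 4 \left(W - 1\right) + \frac{31}{8} = 4 \left(-1 + W\right) + \frac{31}{8} = \left(-4 + 4 W\right) + \frac{31}{8} = - \frac{1}{8} + 4 W$)
$\frac{I{\left(20 \right)}}{44} = \frac{- \frac{1}{8} + 4 \cdot 20}{44} = \left(- \frac{1}{8} + 80\right) \frac{1}{44} = \frac{639}{8} \cdot \frac{1}{44} = \frac{639}{352}$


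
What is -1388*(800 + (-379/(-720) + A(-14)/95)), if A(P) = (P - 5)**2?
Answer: -40190581/36 ≈ -1.1164e+6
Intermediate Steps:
A(P) = (-5 + P)**2
-1388*(800 + (-379/(-720) + A(-14)/95)) = -1388*(800 + (-379/(-720) + (-5 - 14)**2/95)) = -1388*(800 + (-379*(-1/720) + (-19)**2*(1/95))) = -1388*(800 + (379/720 + 361*(1/95))) = -1388*(800 + (379/720 + 19/5)) = -1388*(800 + 623/144) = -1388*115823/144 = -40190581/36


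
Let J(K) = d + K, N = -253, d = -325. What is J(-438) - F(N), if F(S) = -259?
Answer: -504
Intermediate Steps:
J(K) = -325 + K
J(-438) - F(N) = (-325 - 438) - 1*(-259) = -763 + 259 = -504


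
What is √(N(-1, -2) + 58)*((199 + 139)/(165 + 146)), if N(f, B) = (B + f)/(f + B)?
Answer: 338*√59/311 ≈ 8.3480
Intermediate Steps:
N(f, B) = 1 (N(f, B) = (B + f)/(B + f) = 1)
√(N(-1, -2) + 58)*((199 + 139)/(165 + 146)) = √(1 + 58)*((199 + 139)/(165 + 146)) = √59*(338/311) = 338*√59/311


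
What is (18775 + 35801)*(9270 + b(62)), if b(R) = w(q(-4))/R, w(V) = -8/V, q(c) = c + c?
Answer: 15683532408/31 ≈ 5.0592e+8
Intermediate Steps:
q(c) = 2*c
b(R) = 1/R (b(R) = (-8/(2*(-4)))/R = (-8/(-8))/R = (-8*(-⅛))/R = 1/R)
(18775 + 35801)*(9270 + b(62)) = (18775 + 35801)*(9270 + 1/62) = 54576*(9270 + 1/62) = 54576*(574741/62) = 15683532408/31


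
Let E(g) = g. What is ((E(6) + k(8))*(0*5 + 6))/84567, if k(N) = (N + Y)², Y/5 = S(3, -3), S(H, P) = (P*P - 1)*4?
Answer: 56460/28189 ≈ 2.0029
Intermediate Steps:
S(H, P) = -4 + 4*P² (S(H, P) = (P² - 1)*4 = (-1 + P²)*4 = -4 + 4*P²)
Y = 160 (Y = 5*(-4 + 4*(-3)²) = 5*(-4 + 4*9) = 5*(-4 + 36) = 5*32 = 160)
k(N) = (160 + N)² (k(N) = (N + 160)² = (160 + N)²)
((E(6) + k(8))*(0*5 + 6))/84567 = ((6 + (160 + 8)²)*(0*5 + 6))/84567 = ((6 + 168²)*(0 + 6))*(1/84567) = ((6 + 28224)*6)*(1/84567) = (28230*6)*(1/84567) = 169380*(1/84567) = 56460/28189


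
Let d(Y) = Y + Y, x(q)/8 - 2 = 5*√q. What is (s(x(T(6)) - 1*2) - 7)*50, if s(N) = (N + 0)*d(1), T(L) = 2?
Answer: 1050 + 4000*√2 ≈ 6706.9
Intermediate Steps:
x(q) = 16 + 40*√q (x(q) = 16 + 8*(5*√q) = 16 + 40*√q)
d(Y) = 2*Y
s(N) = 2*N (s(N) = (N + 0)*(2*1) = N*2 = 2*N)
(s(x(T(6)) - 1*2) - 7)*50 = (2*((16 + 40*√2) - 1*2) - 7)*50 = (2*((16 + 40*√2) - 2) - 7)*50 = (2*(14 + 40*√2) - 7)*50 = ((28 + 80*√2) - 7)*50 = (21 + 80*√2)*50 = 1050 + 4000*√2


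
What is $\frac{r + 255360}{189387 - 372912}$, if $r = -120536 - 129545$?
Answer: $- \frac{5279}{183525} \approx -0.028764$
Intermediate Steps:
$r = -250081$
$\frac{r + 255360}{189387 - 372912} = \frac{-250081 + 255360}{189387 - 372912} = \frac{5279}{-183525} = 5279 \left(- \frac{1}{183525}\right) = - \frac{5279}{183525}$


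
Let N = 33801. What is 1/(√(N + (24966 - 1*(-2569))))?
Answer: √15334/30668 ≈ 0.0040378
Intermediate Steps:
1/(√(N + (24966 - 1*(-2569)))) = 1/(√(33801 + (24966 - 1*(-2569)))) = 1/(√(33801 + (24966 + 2569))) = 1/(√(33801 + 27535)) = 1/(√61336) = 1/(2*√15334) = √15334/30668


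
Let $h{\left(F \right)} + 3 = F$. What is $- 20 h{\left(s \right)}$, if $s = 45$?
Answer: $-840$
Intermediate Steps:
$h{\left(F \right)} = -3 + F$
$- 20 h{\left(s \right)} = - 20 \left(-3 + 45\right) = \left(-20\right) 42 = -840$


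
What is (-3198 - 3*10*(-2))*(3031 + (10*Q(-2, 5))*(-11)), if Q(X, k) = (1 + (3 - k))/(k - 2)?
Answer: -9626338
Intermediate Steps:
Q(X, k) = (4 - k)/(-2 + k)
(-3198 - 3*10*(-2))*(3031 + (10*Q(-2, 5))*(-11)) = (-3198 - 3*10*(-2))*(3031 + (10*((4 - 1*5)/(-2 + 5)))*(-11)) = (-3198 - 30*(-2))*(3031 + (10*((4 - 5)/3))*(-11)) = (-3198 + 60)*(3031 + (10*((⅓)*(-1)))*(-11)) = -3138*(3031 + (10*(-⅓))*(-11)) = -3138*(3031 - 10/3*(-11)) = -3138*(3031 + 110/3) = -3138*9203/3 = -9626338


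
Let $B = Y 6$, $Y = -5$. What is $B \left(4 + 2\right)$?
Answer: $-180$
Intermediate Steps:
$B = -30$ ($B = \left(-5\right) 6 = -30$)
$B \left(4 + 2\right) = - 30 \left(4 + 2\right) = \left(-30\right) 6 = -180$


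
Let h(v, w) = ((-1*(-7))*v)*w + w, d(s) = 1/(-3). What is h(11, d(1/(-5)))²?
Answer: 676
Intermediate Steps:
d(s) = -⅓
h(v, w) = w + 7*v*w (h(v, w) = (7*v)*w + w = 7*v*w + w = w + 7*v*w)
h(11, d(1/(-5)))² = (-(1 + 7*11)/3)² = (-(1 + 77)/3)² = (-⅓*78)² = (-26)² = 676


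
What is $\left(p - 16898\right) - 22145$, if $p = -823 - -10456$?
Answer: $-29410$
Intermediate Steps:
$p = 9633$ ($p = -823 + 10456 = 9633$)
$\left(p - 16898\right) - 22145 = \left(9633 - 16898\right) - 22145 = -7265 - 22145 = -29410$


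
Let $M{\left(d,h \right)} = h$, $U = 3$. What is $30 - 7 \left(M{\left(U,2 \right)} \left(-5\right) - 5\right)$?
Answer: $135$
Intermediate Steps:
$30 - 7 \left(M{\left(U,2 \right)} \left(-5\right) - 5\right) = 30 - 7 \left(2 \left(-5\right) - 5\right) = 30 - 7 \left(-10 - 5\right) = 30 - -105 = 30 + 105 = 135$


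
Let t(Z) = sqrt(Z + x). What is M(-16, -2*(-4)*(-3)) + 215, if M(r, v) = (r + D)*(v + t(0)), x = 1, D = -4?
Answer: 675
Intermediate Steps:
t(Z) = sqrt(1 + Z) (t(Z) = sqrt(Z + 1) = sqrt(1 + Z))
M(r, v) = (1 + v)*(-4 + r) (M(r, v) = (r - 4)*(v + sqrt(1 + 0)) = (-4 + r)*(v + sqrt(1)) = (-4 + r)*(v + 1) = (-4 + r)*(1 + v) = (1 + v)*(-4 + r))
M(-16, -2*(-4)*(-3)) + 215 = (-4 - 16 - 4*(-2*(-4))*(-3) - 16*(-2*(-4))*(-3)) + 215 = (-4 - 16 - 32*(-3) - 128*(-3)) + 215 = (-4 - 16 - 4*(-24) - 16*(-24)) + 215 = (-4 - 16 + 96 + 384) + 215 = 460 + 215 = 675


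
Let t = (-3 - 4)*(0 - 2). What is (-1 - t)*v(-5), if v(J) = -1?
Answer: 15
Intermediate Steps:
t = 14 (t = -7*(-2) = 14)
(-1 - t)*v(-5) = (-1 - 1*14)*(-1) = (-1 - 14)*(-1) = -15*(-1) = 15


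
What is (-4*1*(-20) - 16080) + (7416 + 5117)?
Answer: -3467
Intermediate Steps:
(-4*1*(-20) - 16080) + (7416 + 5117) = (-4*(-20) - 16080) + 12533 = (80 - 16080) + 12533 = -16000 + 12533 = -3467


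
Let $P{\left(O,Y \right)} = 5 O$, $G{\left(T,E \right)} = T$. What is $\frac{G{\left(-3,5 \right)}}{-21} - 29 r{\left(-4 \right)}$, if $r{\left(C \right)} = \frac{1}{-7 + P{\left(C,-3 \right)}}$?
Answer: $\frac{230}{189} \approx 1.2169$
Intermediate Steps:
$r{\left(C \right)} = \frac{1}{-7 + 5 C}$
$\frac{G{\left(-3,5 \right)}}{-21} - 29 r{\left(-4 \right)} = - \frac{3}{-21} - \frac{29}{-7 + 5 \left(-4\right)} = \left(-3\right) \left(- \frac{1}{21}\right) - \frac{29}{-7 - 20} = \frac{1}{7} - \frac{29}{-27} = \frac{1}{7} - - \frac{29}{27} = \frac{1}{7} + \frac{29}{27} = \frac{230}{189}$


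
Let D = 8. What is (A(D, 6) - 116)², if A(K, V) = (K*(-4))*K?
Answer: 138384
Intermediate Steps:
A(K, V) = -4*K² (A(K, V) = (-4*K)*K = -4*K²)
(A(D, 6) - 116)² = (-4*8² - 116)² = (-4*64 - 116)² = (-256 - 116)² = (-372)² = 138384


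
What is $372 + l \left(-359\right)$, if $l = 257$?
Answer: $-91891$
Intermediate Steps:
$372 + l \left(-359\right) = 372 + 257 \left(-359\right) = 372 - 92263 = -91891$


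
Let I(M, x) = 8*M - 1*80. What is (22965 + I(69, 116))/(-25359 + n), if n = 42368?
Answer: 23437/17009 ≈ 1.3779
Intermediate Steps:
I(M, x) = -80 + 8*M (I(M, x) = 8*M - 80 = -80 + 8*M)
(22965 + I(69, 116))/(-25359 + n) = (22965 + (-80 + 8*69))/(-25359 + 42368) = (22965 + (-80 + 552))/17009 = (22965 + 472)*(1/17009) = 23437*(1/17009) = 23437/17009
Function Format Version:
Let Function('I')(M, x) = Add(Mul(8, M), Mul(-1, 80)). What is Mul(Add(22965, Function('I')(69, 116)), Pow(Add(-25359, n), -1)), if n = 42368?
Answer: Rational(23437, 17009) ≈ 1.3779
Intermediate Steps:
Function('I')(M, x) = Add(-80, Mul(8, M)) (Function('I')(M, x) = Add(Mul(8, M), -80) = Add(-80, Mul(8, M)))
Mul(Add(22965, Function('I')(69, 116)), Pow(Add(-25359, n), -1)) = Mul(Add(22965, Add(-80, Mul(8, 69))), Pow(Add(-25359, 42368), -1)) = Mul(Add(22965, Add(-80, 552)), Pow(17009, -1)) = Mul(Add(22965, 472), Rational(1, 17009)) = Mul(23437, Rational(1, 17009)) = Rational(23437, 17009)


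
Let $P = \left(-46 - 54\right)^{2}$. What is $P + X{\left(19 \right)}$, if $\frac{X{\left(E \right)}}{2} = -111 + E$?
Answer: $9816$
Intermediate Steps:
$P = 10000$ ($P = \left(-100\right)^{2} = 10000$)
$X{\left(E \right)} = -222 + 2 E$ ($X{\left(E \right)} = 2 \left(-111 + E\right) = -222 + 2 E$)
$P + X{\left(19 \right)} = 10000 + \left(-222 + 2 \cdot 19\right) = 10000 + \left(-222 + 38\right) = 10000 - 184 = 9816$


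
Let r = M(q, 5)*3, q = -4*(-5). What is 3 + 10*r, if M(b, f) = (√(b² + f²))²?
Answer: 12753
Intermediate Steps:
q = 20
M(b, f) = b² + f²
r = 1275 (r = (20² + 5²)*3 = (400 + 25)*3 = 425*3 = 1275)
3 + 10*r = 3 + 10*1275 = 3 + 12750 = 12753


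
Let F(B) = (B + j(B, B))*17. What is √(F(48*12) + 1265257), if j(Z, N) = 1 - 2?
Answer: 2*√318758 ≈ 1129.2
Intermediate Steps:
j(Z, N) = -1
F(B) = -17 + 17*B (F(B) = (B - 1)*17 = (-1 + B)*17 = -17 + 17*B)
√(F(48*12) + 1265257) = √((-17 + 17*(48*12)) + 1265257) = √((-17 + 17*576) + 1265257) = √((-17 + 9792) + 1265257) = √(9775 + 1265257) = √1275032 = 2*√318758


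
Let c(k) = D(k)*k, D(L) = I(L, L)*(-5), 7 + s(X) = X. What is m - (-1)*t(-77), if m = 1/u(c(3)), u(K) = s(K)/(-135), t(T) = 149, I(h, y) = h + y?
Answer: 14588/97 ≈ 150.39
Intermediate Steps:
s(X) = -7 + X
D(L) = -10*L (D(L) = (L + L)*(-5) = (2*L)*(-5) = -10*L)
c(k) = -10*k² (c(k) = (-10*k)*k = -10*k²)
u(K) = 7/135 - K/135 (u(K) = (-7 + K)/(-135) = (-7 + K)*(-1/135) = 7/135 - K/135)
m = 135/97 (m = 1/(7/135 - (-2)*3²/27) = 1/(7/135 - (-2)*9/27) = 1/(7/135 - 1/135*(-90)) = 1/(7/135 + ⅔) = 1/(97/135) = 135/97 ≈ 1.3918)
m - (-1)*t(-77) = 135/97 - (-1)*149 = 135/97 - 1*(-149) = 135/97 + 149 = 14588/97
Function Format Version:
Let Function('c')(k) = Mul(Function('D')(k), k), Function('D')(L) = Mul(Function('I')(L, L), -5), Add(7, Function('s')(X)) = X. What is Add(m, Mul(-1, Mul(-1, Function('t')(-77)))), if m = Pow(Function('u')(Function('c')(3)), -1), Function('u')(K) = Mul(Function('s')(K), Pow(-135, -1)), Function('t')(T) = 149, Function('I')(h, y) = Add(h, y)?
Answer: Rational(14588, 97) ≈ 150.39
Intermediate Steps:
Function('s')(X) = Add(-7, X)
Function('D')(L) = Mul(-10, L) (Function('D')(L) = Mul(Add(L, L), -5) = Mul(Mul(2, L), -5) = Mul(-10, L))
Function('c')(k) = Mul(-10, Pow(k, 2)) (Function('c')(k) = Mul(Mul(-10, k), k) = Mul(-10, Pow(k, 2)))
Function('u')(K) = Add(Rational(7, 135), Mul(Rational(-1, 135), K)) (Function('u')(K) = Mul(Add(-7, K), Pow(-135, -1)) = Mul(Add(-7, K), Rational(-1, 135)) = Add(Rational(7, 135), Mul(Rational(-1, 135), K)))
m = Rational(135, 97) (m = Pow(Add(Rational(7, 135), Mul(Rational(-1, 135), Mul(-10, Pow(3, 2)))), -1) = Pow(Add(Rational(7, 135), Mul(Rational(-1, 135), Mul(-10, 9))), -1) = Pow(Add(Rational(7, 135), Mul(Rational(-1, 135), -90)), -1) = Pow(Add(Rational(7, 135), Rational(2, 3)), -1) = Pow(Rational(97, 135), -1) = Rational(135, 97) ≈ 1.3918)
Add(m, Mul(-1, Mul(-1, Function('t')(-77)))) = Add(Rational(135, 97), Mul(-1, Mul(-1, 149))) = Add(Rational(135, 97), Mul(-1, -149)) = Add(Rational(135, 97), 149) = Rational(14588, 97)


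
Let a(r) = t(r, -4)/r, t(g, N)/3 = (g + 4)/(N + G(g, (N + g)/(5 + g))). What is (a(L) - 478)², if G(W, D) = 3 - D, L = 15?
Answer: 221831236/961 ≈ 2.3083e+5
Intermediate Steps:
t(g, N) = 3*(4 + g)/(3 + N - (N + g)/(5 + g)) (t(g, N) = 3*((g + 4)/(N + (3 - (N + g)/(5 + g)))) = 3*((4 + g)/(N + (3 - (N + g)/(5 + g)))) = 3*((4 + g)/(3 + N - (N + g)/(5 + g))) = 3*(4 + g)/(3 + N - (N + g)/(5 + g)))
a(r) = 3*(4 + r)*(5 + r)/(r*(-1 - 2*r)) (a(r) = (3*(4 + r)*(5 + r)/(-1*(-4) - r + (3 - 4)*(5 + r)))/r = (3*(4 + r)*(5 + r)/(4 - r - (5 + r)))/r = (3*(4 + r)*(5 + r)/(4 - r + (-5 - r)))/r = (3*(4 + r)*(5 + r)/(-1 - 2*r))/r = 3*(4 + r)*(5 + r)/(r*(-1 - 2*r)))
(a(L) - 478)² = (-3*(4 + 15)*(5 + 15)/(15*(1 + 2*15)) - 478)² = (-3*1/15*19*20/(1 + 30) - 478)² = (-3*1/15*19*20/31 - 478)² = (-3*1/15*1/31*19*20 - 478)² = (-76/31 - 478)² = (-14894/31)² = 221831236/961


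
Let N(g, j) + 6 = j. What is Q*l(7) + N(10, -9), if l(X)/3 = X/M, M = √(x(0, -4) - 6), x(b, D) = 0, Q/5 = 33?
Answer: -15 - 1155*I*√6/2 ≈ -15.0 - 1414.6*I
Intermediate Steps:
Q = 165 (Q = 5*33 = 165)
N(g, j) = -6 + j
M = I*√6 (M = √(0 - 6) = √(-6) = I*√6 ≈ 2.4495*I)
l(X) = -I*X*√6/2 (l(X) = 3*(X/((I*√6))) = 3*(X*(-I*√6/6)) = 3*(-I*X*√6/6) = -I*X*√6/2)
Q*l(7) + N(10, -9) = 165*(-½*I*7*√6) + (-6 - 9) = 165*(-7*I*√6/2) - 15 = -1155*I*√6/2 - 15 = -15 - 1155*I*√6/2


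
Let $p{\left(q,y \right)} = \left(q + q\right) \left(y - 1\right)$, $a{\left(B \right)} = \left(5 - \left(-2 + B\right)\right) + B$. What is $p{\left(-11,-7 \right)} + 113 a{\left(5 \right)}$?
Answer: $967$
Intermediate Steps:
$a{\left(B \right)} = 7$ ($a{\left(B \right)} = \left(7 - B\right) + B = 7$)
$p{\left(q,y \right)} = 2 q \left(-1 + y\right)$
$p{\left(-11,-7 \right)} + 113 a{\left(5 \right)} = 2 \left(-11\right) \left(-1 - 7\right) + 113 \cdot 7 = 2 \left(-11\right) \left(-8\right) + 791 = 176 + 791 = 967$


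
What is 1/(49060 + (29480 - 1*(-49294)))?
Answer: 1/127834 ≈ 7.8226e-6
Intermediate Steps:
1/(49060 + (29480 - 1*(-49294))) = 1/(49060 + (29480 + 49294)) = 1/(49060 + 78774) = 1/127834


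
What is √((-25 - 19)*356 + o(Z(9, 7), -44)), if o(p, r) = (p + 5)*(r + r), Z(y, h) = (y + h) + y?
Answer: 8*I*√286 ≈ 135.29*I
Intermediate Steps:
Z(y, h) = h + 2*y (Z(y, h) = (h + y) + y = h + 2*y)
o(p, r) = 2*r*(5 + p) (o(p, r) = (5 + p)*(2*r) = 2*r*(5 + p))
√((-25 - 19)*356 + o(Z(9, 7), -44)) = √((-25 - 19)*356 + 2*(-44)*(5 + (7 + 2*9))) = √(-44*356 + 2*(-44)*(5 + (7 + 18))) = √(-15664 + 2*(-44)*(5 + 25)) = √(-15664 + 2*(-44)*30) = √(-15664 - 2640) = √(-18304) = 8*I*√286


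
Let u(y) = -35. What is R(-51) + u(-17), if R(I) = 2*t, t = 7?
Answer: -21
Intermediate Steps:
R(I) = 14 (R(I) = 2*7 = 14)
R(-51) + u(-17) = 14 - 35 = -21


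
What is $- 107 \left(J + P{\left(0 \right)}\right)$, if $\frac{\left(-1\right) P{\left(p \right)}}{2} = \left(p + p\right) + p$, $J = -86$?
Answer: $9202$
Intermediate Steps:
$P{\left(p \right)} = - 6 p$ ($P{\left(p \right)} = - 2 \left(\left(p + p\right) + p\right) = - 2 \left(2 p + p\right) = - 2 \cdot 3 p = - 6 p$)
$- 107 \left(J + P{\left(0 \right)}\right) = - 107 \left(-86 - 0\right) = - 107 \left(-86 + 0\right) = \left(-107\right) \left(-86\right) = 9202$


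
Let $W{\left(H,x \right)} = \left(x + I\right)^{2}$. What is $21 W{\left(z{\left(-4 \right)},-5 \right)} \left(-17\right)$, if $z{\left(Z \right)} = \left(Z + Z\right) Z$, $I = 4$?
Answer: $-357$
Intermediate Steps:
$z{\left(Z \right)} = 2 Z^{2}$ ($z{\left(Z \right)} = 2 Z Z = 2 Z^{2}$)
$W{\left(H,x \right)} = \left(4 + x\right)^{2}$ ($W{\left(H,x \right)} = \left(x + 4\right)^{2} = \left(4 + x\right)^{2}$)
$21 W{\left(z{\left(-4 \right)},-5 \right)} \left(-17\right) = 21 \left(4 - 5\right)^{2} \left(-17\right) = 21 \left(-1\right)^{2} \left(-17\right) = 21 \cdot 1 \left(-17\right) = 21 \left(-17\right) = -357$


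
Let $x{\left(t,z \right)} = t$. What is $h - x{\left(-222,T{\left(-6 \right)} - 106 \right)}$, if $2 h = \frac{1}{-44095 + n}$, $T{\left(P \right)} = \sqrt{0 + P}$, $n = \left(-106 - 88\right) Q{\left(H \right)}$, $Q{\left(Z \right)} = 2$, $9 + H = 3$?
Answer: $\frac{19750451}{88966} \approx 222.0$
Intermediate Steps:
$H = -6$ ($H = -9 + 3 = -6$)
$n = -388$ ($n = \left(-106 - 88\right) 2 = \left(-194\right) 2 = -388$)
$T{\left(P \right)} = \sqrt{P}$
$h = - \frac{1}{88966}$ ($h = \frac{1}{2 \left(-44095 - 388\right)} = \frac{1}{2 \left(-44483\right)} = \frac{1}{2} \left(- \frac{1}{44483}\right) = - \frac{1}{88966} \approx -1.124 \cdot 10^{-5}$)
$h - x{\left(-222,T{\left(-6 \right)} - 106 \right)} = - \frac{1}{88966} - -222 = - \frac{1}{88966} + 222 = \frac{19750451}{88966}$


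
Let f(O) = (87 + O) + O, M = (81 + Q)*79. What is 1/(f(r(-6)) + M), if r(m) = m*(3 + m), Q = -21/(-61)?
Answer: 61/399501 ≈ 0.00015269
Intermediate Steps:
Q = 21/61 (Q = -21*(-1/61) = 21/61 ≈ 0.34426)
M = 391998/61 (M = (81 + 21/61)*79 = (4962/61)*79 = 391998/61 ≈ 6426.2)
f(O) = 87 + 2*O
1/(f(r(-6)) + M) = 1/((87 + 2*(-6*(3 - 6))) + 391998/61) = 1/((87 + 2*(-6*(-3))) + 391998/61) = 1/((87 + 2*18) + 391998/61) = 1/((87 + 36) + 391998/61) = 1/(123 + 391998/61) = 1/(399501/61) = 61/399501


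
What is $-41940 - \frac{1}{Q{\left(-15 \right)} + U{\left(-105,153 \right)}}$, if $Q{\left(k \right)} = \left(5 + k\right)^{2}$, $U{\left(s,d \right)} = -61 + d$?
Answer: $- \frac{8052481}{192} \approx -41940.0$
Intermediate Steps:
$-41940 - \frac{1}{Q{\left(-15 \right)} + U{\left(-105,153 \right)}} = -41940 - \frac{1}{\left(5 - 15\right)^{2} + \left(-61 + 153\right)} = -41940 - \frac{1}{\left(-10\right)^{2} + 92} = -41940 - \frac{1}{100 + 92} = -41940 - \frac{1}{192} = - \frac{8052481}{192}$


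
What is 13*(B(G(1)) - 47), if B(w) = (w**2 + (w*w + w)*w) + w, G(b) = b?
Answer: -559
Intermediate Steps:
B(w) = w + w**2 + w*(w + w**2) (B(w) = (w**2 + (w**2 + w)*w) + w = (w**2 + (w + w**2)*w) + w = (w**2 + w*(w + w**2)) + w = w + w**2 + w*(w + w**2))
13*(B(G(1)) - 47) = 13*(1*(1 + 1**2 + 2*1) - 47) = 13*(1*(1 + 1 + 2) - 47) = 13*(1*4 - 47) = 13*(4 - 47) = 13*(-43) = -559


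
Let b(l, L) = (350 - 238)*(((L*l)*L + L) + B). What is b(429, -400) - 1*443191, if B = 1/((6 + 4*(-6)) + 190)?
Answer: 330549256415/43 ≈ 7.6872e+9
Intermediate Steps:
B = 1/172 (B = 1/((6 - 24) + 190) = 1/(-18 + 190) = 1/172 ≈ 0.0058140)
b(l, L) = 28/43 + 112*L + 112*l*L² (b(l, L) = (350 - 238)*(((L*l)*L + L) + 1/172) = 112*((l*L² + L) + 1/172) = 112*((L + l*L²) + 1/172) = 112*(1/172 + L + l*L²) = 28/43 + 112*L + 112*l*L²)
b(429, -400) - 1*443191 = (28/43 + 112*(-400) + 112*429*(-400)²) - 1*443191 = (28/43 - 44800 + 112*429*160000) - 443191 = (28/43 - 44800 + 7687680000) - 443191 = 330568313628/43 - 443191 = 330549256415/43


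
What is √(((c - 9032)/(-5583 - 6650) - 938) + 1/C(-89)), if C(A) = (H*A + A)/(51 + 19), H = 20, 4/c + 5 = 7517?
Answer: I*√435384377518058172022/681549362 ≈ 30.615*I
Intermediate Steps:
c = 1/1878 (c = 4/(-5 + 7517) = 4/7512 = 4*(1/7512) = 1/1878 ≈ 0.00053248)
C(A) = 3*A/10 (C(A) = (20*A + A)/(51 + 19) = (21*A)/70 = (21*A)*(1/70) = 3*A/10)
√(((c - 9032)/(-5583 - 6650) - 938) + 1/C(-89)) = √(((1/1878 - 9032)/(-5583 - 6650) - 938) + 1/((3/10)*(-89))) = √((-16962095/1878/(-12233) - 938) + 1/(-267/10)) = √((-16962095/1878*(-1/12233) - 938) - 10/267) = √((16962095/22973574 - 938) - 10/267) = √(-21532250317/22973574 - 10/267) = √(-638815618931/681549362) = I*√435384377518058172022/681549362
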